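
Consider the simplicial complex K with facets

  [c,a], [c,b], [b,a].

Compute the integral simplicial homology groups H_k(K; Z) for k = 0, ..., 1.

We work with the vertex ordering a < b < c. The simplices of K, each written with vertices in increasing order, are:

  0-simplices (3): a, b, c
  1-simplices (3): ab, ac, bc

Hence C_0 ≅ Z^3, C_1 ≅ Z^3.

Boundary ∂_1: C_1 → C_0 maps an edge to its endpoints' difference, ∂[p,q] = q − p. For instance
  ∂ac = c − a.
As a 3×3 matrix over Z this has rank 2, with invariant factors (1,1).

From H_k ≅ ker(∂_k) / im(∂_{k+1}) we obtain:

  H_0: rank C_0 − rank ∂_1 = 3 − 2 = 1, and the invariant factors of ∂_1 are all 1, so H_0 = Z.
  H_1: rank ker ∂_1 − rank ∂_2 = (3 − 2) − 0 = 1, and there is no ∂_2, so H_1 = Z.

As a check, the Euler characteristic is 3 − 3 = 0, which agrees with 1 − 1 = 0.

H_0 ≅ Z,  H_1 ≅ Z.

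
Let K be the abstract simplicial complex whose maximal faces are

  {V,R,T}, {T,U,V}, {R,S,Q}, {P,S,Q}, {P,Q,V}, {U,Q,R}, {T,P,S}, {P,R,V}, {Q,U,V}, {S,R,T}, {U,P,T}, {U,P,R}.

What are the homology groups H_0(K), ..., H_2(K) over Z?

H_0 ≅ Z,  H_1 ≅ Z/2,  H_2 = 0.

We work with the vertex ordering P < Q < R < S < T < U < V. The simplices of K, each written with vertices in increasing order, are:

  0-simplices (7): P, Q, R, S, T, U, V
  1-simplices (18): PQ, PR, PS, PT, PU, PV, QR, QS, QU, QV, RS, RT, RU, RV, ST, TU, TV, UV
  2-simplices (12): PQS, PQV, PRU, PRV, PST, PTU, QRS, QRU, QUV, RST, RTV, TUV

Hence C_0 ≅ Z^7, C_1 ≅ Z^18, C_2 ≅ Z^12.

The boundary map ∂_1: C_1 → C_0 is given by ∂[p,q] = [q] − [p]. For instance
  ∂QS = S − Q.
The resulting 7×18 matrix has rank 6, and its Smith normal form has invariant factors (1,1,1,1,1,1).

The boundary map ∂_2: C_2 → C_1 sends each 2-simplex [p,q,r] to [q,r] − [p,r] + [p,q]. For instance
  ∂QRU = RU − QU + QR,
  ∂PTU = TU − PU + PT.
The resulting 18×12 matrix has rank 12, and its Smith normal form has invariant factors (1,1,1,1,1,1,1,1,1,1,1,2).

Computing H_k = (kernel of ∂_k) / (image of ∂_{k+1}):

  H_0: rank C_0 − rank ∂_1 = 7 − 6 = 1, and the invariant factors of ∂_1 are all 1, so H_0 ≅ Z.
  H_1: rank ker ∂_1 − rank ∂_2 = (18 − 6) − 12 = 0, and ∂_2 has invariant factor 2 > 1, so H_1 ≅ Z/2.
  H_2: rank ker ∂_2 − rank ∂_3 = (12 − 12) − 0 = 0, and there is no ∂_3, so H_2 ≅ 0.

As a check, the Euler characteristic is 7 − 18 + 12 = 1, which agrees with 1 − 0 + 0 = 1.
(K is a triangulation of the real projective plane RP^2.)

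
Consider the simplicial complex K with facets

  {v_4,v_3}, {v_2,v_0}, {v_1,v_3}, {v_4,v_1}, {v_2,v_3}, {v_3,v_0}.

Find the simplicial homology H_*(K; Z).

We work with the vertex ordering v_0 < v_1 < v_2 < v_3 < v_4. The simplices of K, each written with vertices in increasing order, are:

  0-simplices (5): [v_0], [v_1], [v_2], [v_3], [v_4]
  1-simplices (6): [v_0,v_2], [v_0,v_3], [v_1,v_3], [v_1,v_4], [v_2,v_3], [v_3,v_4]

Hence C_0 ≅ Z^5, C_1 ≅ Z^6.

The boundary map ∂_1: C_1 → C_0 maps an edge to its endpoints' difference, ∂[p,q] = q − p.
As a 5×6 matrix over Z this has rank 4, with invariant factors (1,1,1,1).

Reading off H_k = ker ∂_k / im ∂_{k+1}:

  H_0: rank C_0 − rank ∂_1 = 5 − 4 = 1, and the invariant factors of ∂_1 are all 1, so H_0 = Z.
  H_1: rank ker ∂_1 − rank ∂_2 = (6 − 4) − 0 = 2, and there is no ∂_2, so H_1 = Z^2.

As a check, the Euler characteristic is 5 − 6 = -1, which agrees with 1 − 2 = -1.
(K is a triangulation of a wedge of 2 circles.)

H_0 = Z,  H_1 = Z^2.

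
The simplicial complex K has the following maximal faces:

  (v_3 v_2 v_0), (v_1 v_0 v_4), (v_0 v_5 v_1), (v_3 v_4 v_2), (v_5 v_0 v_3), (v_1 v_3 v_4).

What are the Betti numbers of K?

b_0 = 1, b_1 = 1, b_2 = 0.

Fix the vertex order v_0 < v_1 < v_2 < v_3 < v_4 < v_5 and write every simplex with vertices in increasing order. Then dim K = 2 and the simplices of K are:

  0-simplices (6): [v_0], [v_1], [v_2], [v_3], [v_4], [v_5]
  1-simplices (12): [v_0,v_1], [v_0,v_2], [v_0,v_3], [v_0,v_4], [v_0,v_5], [v_1,v_3], [v_1,v_4], [v_1,v_5], [v_2,v_3], [v_2,v_4], [v_3,v_4], [v_3,v_5]
  2-simplices (6): [v_0,v_1,v_4], [v_0,v_1,v_5], [v_0,v_2,v_3], [v_0,v_3,v_5], [v_1,v_3,v_4], [v_2,v_3,v_4]

giving chain groups C_0 ≅ Z^6, C_1 ≅ Z^12, C_2 ≅ Z^6.

∂_1: C_1 → C_0 is given by ∂[p,q] = [q] − [p].
This gives a 6×12 integer matrix of rank 5; reducing to Smith normal form yields diagonal entries (1,1,1,1,1).

Boundary ∂_2: C_2 → C_1 acts by ∂[p,q,r] = [q,r] − [p,r] + [p,q]. For instance
  ∂[v_0,v_1,v_4] = [v_1,v_4] − [v_0,v_4] + [v_0,v_1],
  ∂[v_0,v_1,v_5] = [v_1,v_5] − [v_0,v_5] + [v_0,v_1].
The resulting 12×6 matrix has rank 6, and its Smith normal form has invariant factors (1,1,1,1,1,1).

Reading off H_k = ker ∂_k / im ∂_{k+1}:

  H_0: rank C_0 − rank ∂_1 = 6 − 5 = 1, and the invariant factors of ∂_1 are all 1, so H_0 ≅ Z.
  H_1: rank ker ∂_1 − rank ∂_2 = (12 − 5) − 6 = 1, and the invariant factors of ∂_2 are all 1, so H_1 ≅ Z.
  H_2: rank ker ∂_2 − rank ∂_3 = (6 − 6) − 0 = 0, and there is no ∂_3, so H_2 ≅ 0.

Hence the Betti numbers are b_0 = 1, b_1 = 1, b_2 = 0.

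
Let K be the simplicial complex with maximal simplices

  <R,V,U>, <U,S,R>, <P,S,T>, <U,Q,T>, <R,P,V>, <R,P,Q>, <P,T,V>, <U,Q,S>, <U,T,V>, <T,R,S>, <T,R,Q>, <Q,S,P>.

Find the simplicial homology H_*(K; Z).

H_0 ≅ Z,  H_1 ≅ Z/2Z,  H_2 = 0.

Order the vertices as P < Q < R < S < T < U < V. Listing each simplex with vertices in this order, K has dimension 2 with simplices:

  0-simplices (7): P, Q, R, S, T, U, V
  1-simplices (18): PQ, PR, PS, PT, PV, QR, QS, QT, QU, RS, RT, RU, RV, ST, SU, TU, TV, UV
  2-simplices (12): PQR, PQS, PRV, PST, PTV, QRT, QSU, QTU, RST, RSU, RUV, TUV

so the chain groups are C_0 ≅ Z^7, C_1 ≅ Z^18, C_2 ≅ Z^12.

Boundary ∂_1: C_1 → C_0 maps an edge to its endpoints' difference, ∂[p,q] = q − p. For instance
  ∂RU = U − R.
The 7×18 boundary matrix has rank 6 and Smith normal form diag(1,1,1,1,1,1).

Boundary ∂_2: C_2 → C_1 maps a triangle to the signed sum of its edges. For instance
  ∂QSU = SU − QU + QS,
  ∂PQR = QR − PR + PQ.
The resulting 18×12 matrix has rank 12, and its Smith normal form has invariant factors (1,1,1,1,1,1,1,1,1,1,1,2).

Computing H_k = (kernel of ∂_k) / (image of ∂_{k+1}):

  H_0: rank C_0 − rank ∂_1 = 7 − 6 = 1, and the invariant factors of ∂_1 are all 1, so H_0 = Z.
  H_1: rank ker ∂_1 − rank ∂_2 = (18 − 6) − 12 = 0, and ∂_2 has invariant factor 2 > 1, so H_1 = Z/2Z.
  H_2: rank ker ∂_2 − rank ∂_3 = (12 − 12) − 0 = 0, and there is no ∂_3, so H_2 = 0.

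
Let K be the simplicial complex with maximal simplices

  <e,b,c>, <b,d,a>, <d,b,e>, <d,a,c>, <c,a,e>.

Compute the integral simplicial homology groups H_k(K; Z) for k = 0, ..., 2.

Order the vertices as a < b < c < d < e. Listing each simplex with vertices in this order, K has dimension 2 with simplices:

  0-simplices (5): a, b, c, d, e
  1-simplices (10): ab, ac, ad, ae, bc, bd, be, cd, ce, de
  2-simplices (5): abd, acd, ace, bce, bde

Hence C_0 ≅ Z^5, C_1 ≅ Z^10, C_2 ≅ Z^5.

The boundary map ∂_1: C_1 → C_0 sends each edge [p,q] (with p < q) to q − p. For instance
  ∂ad = d − a.
As a 5×10 matrix over Z this has rank 4, with invariant factors (1,1,1,1).

Boundary ∂_2: C_2 → C_1 sends each 2-simplex [p,q,r] to [q,r] − [p,r] + [p,q]. For instance
  ∂bde = de − be + bd,
  ∂ace = ce − ae + ac.
As a 10×5 matrix over Z this has rank 5, with invariant factors (1,1,1,1,1).

From H_k ≅ ker(∂_k) / im(∂_{k+1}) we obtain:

  H_0: rank C_0 − rank ∂_1 = 5 − 4 = 1, and the invariant factors of ∂_1 are all 1, so H_0 ≅ Z.
  H_1: rank ker ∂_1 − rank ∂_2 = (10 − 4) − 5 = 1, and the invariant factors of ∂_2 are all 1, so H_1 ≅ Z.
  H_2: rank ker ∂_2 − rank ∂_3 = (5 − 5) − 0 = 0, and there is no ∂_3, so H_2 ≅ 0.

H_0 ≅ Z,  H_1 ≅ Z,  H_2 = 0.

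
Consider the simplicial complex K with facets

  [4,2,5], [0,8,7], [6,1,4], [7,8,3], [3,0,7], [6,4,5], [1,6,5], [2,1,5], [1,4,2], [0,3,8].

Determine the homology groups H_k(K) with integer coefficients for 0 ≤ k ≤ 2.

Take the total order 0 < 1 < 2 < 3 < 4 < 5 < 6 < 7 < 8 on the vertex set. Then K (dimension 2) consists of the simplices:

  0-simplices (9): [0], [1], [2], [3], [4], [5], [6], [7], [8]
  1-simplices (15): [0,3], [0,7], [0,8], [1,2], [1,4], [1,5], [1,6], [2,4], [2,5], [3,7], [3,8], [4,5], [4,6], [5,6], [7,8]
  2-simplices (10): [0,3,7], [0,3,8], [0,7,8], [1,2,4], [1,2,5], [1,4,6], [1,5,6], [2,4,5], [3,7,8], [4,5,6]

so the chain groups are C_0 ≅ Z^9, C_1 ≅ Z^15, C_2 ≅ Z^10.

Boundary ∂_1: C_1 → C_0 maps an edge to its endpoints' difference, ∂[p,q] = q − p. For instance
  ∂[1,4] = [4] − [1].
As a 9×15 matrix over Z this has rank 7, with invariant factors (1,1,1,1,1,1,1).

∂_2: C_2 → C_1 sends each 2-simplex [p,q,r] to [q,r] − [p,r] + [p,q]. For instance
  ∂[0,3,7] = [3,7] − [0,7] + [0,3],
  ∂[2,4,5] = [4,5] − [2,5] + [2,4].
As a 15×10 matrix over Z this has rank 8, with invariant factors (1,1,1,1,1,1,1,1).

From H_k ≅ ker(∂_k) / im(∂_{k+1}) we obtain:

  H_0: rank C_0 − rank ∂_1 = 9 − 7 = 2, and the invariant factors of ∂_1 are all 1, so H_0 = Z^2.
  H_1: rank ker ∂_1 − rank ∂_2 = (15 − 7) − 8 = 0, and the invariant factors of ∂_2 are all 1, so H_1 = 0.
  H_2: rank ker ∂_2 − rank ∂_3 = (10 − 8) − 0 = 2, and there is no ∂_3, so H_2 = Z^2.

H_0 = Z^2,  H_1 = 0,  H_2 = Z^2.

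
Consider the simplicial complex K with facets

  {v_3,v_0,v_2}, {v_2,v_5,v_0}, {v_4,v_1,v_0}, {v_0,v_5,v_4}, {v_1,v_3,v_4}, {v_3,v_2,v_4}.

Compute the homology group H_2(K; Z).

H_2 = 0.

Fix the vertex order v_0 < v_1 < v_2 < v_3 < v_4 < v_5 and write every simplex with vertices in increasing order. Then dim K = 2 and the simplices of K are:

  0-simplices (6): [v_0], [v_1], [v_2], [v_3], [v_4], [v_5]
  1-simplices (12): [v_0,v_1], [v_0,v_2], [v_0,v_3], [v_0,v_4], [v_0,v_5], [v_1,v_3], [v_1,v_4], [v_2,v_3], [v_2,v_4], [v_2,v_5], [v_3,v_4], [v_4,v_5]
  2-simplices (6): [v_0,v_1,v_4], [v_0,v_2,v_3], [v_0,v_2,v_5], [v_0,v_4,v_5], [v_1,v_3,v_4], [v_2,v_3,v_4]

Hence C_0 ≅ Z^6, C_1 ≅ Z^12, C_2 ≅ Z^6.

The boundary map ∂_1: C_1 → C_0 sends each edge [p,q] (with p < q) to q − p. For instance
  ∂[v_1,v_3] = [v_3] − [v_1].
The resulting 6×12 matrix has rank 5, and its Smith normal form has invariant factors (1,1,1,1,1).

∂_2: C_2 → C_1 sends each 2-simplex [p,q,r] to [q,r] − [p,r] + [p,q]. For instance
  ∂[v_0,v_2,v_3] = [v_2,v_3] − [v_0,v_3] + [v_0,v_2],
  ∂[v_0,v_1,v_4] = [v_1,v_4] − [v_0,v_4] + [v_0,v_1].
The 12×6 boundary matrix has rank 6 and Smith normal form diag(1,1,1,1,1,1).

From H_k ≅ ker(∂_k) / im(∂_{k+1}) we obtain:

  H_2: rank ker ∂_2 − rank ∂_3 = (6 − 6) − 0 = 0, and there is no ∂_3, so H_2 = 0.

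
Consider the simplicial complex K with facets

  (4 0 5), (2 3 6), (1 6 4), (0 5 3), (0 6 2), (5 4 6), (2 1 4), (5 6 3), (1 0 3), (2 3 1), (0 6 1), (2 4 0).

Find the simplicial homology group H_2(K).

Take the total order 0 < 1 < 2 < 3 < 4 < 5 < 6 on the vertex set. Then K (dimension 2) consists of the simplices:

  0-simplices (7): [0], [1], [2], [3], [4], [5], [6]
  1-simplices (18): [0,1], [0,2], [0,3], [0,4], [0,5], [0,6], [1,2], [1,3], [1,4], [1,6], [2,3], [2,4], [2,6], [3,5], [3,6], [4,5], [4,6], [5,6]
  2-simplices (12): [0,1,3], [0,1,6], [0,2,4], [0,2,6], [0,3,5], [0,4,5], [1,2,3], [1,2,4], [1,4,6], [2,3,6], [3,5,6], [4,5,6]

giving chain groups C_0 ≅ Z^7, C_1 ≅ Z^18, C_2 ≅ Z^12.

∂_1: C_1 → C_0 is given by ∂[p,q] = [q] − [p]. For instance
  ∂[4,6] = [6] − [4].
The resulting 7×18 matrix has rank 6, and its Smith normal form has invariant factors (1,1,1,1,1,1).

Boundary ∂_2: C_2 → C_1 acts by ∂[p,q,r] = [q,r] − [p,r] + [p,q]. For instance
  ∂[0,4,5] = [4,5] − [0,5] + [0,4],
  ∂[0,1,6] = [1,6] − [0,6] + [0,1].
As a 18×12 matrix over Z this has rank 12, with invariant factors (1,1,1,1,1,1,1,1,1,1,1,2).

Now H_k = ker ∂_k / im ∂_{k+1}, so:

  H_2: rank ker ∂_2 − rank ∂_3 = (12 − 12) − 0 = 0, and there is no ∂_3, so H_2 = 0.

(K is a triangulation of the real projective plane RP^2.)

H_2 = 0.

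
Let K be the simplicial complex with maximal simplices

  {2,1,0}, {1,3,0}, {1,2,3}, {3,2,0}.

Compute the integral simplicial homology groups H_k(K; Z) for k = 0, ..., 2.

We work with the vertex ordering 0 < 1 < 2 < 3. The simplices of K, each written with vertices in increasing order, are:

  0-simplices (4): [0], [1], [2], [3]
  1-simplices (6): [0,1], [0,2], [0,3], [1,2], [1,3], [2,3]
  2-simplices (4): [0,1,2], [0,1,3], [0,2,3], [1,2,3]

Hence C_0 ≅ Z^4, C_1 ≅ Z^6, C_2 ≅ Z^4.

∂_1: C_1 → C_0 is given by ∂[p,q] = [q] − [p]. For instance
  ∂[0,1] = [1] − [0].
This gives a 4×6 integer matrix of rank 3; reducing to Smith normal form yields diagonal entries (1,1,1).

Boundary ∂_2: C_2 → C_1 maps a triangle to the signed sum of its edges. For instance
  ∂[0,2,3] = [2,3] − [0,3] + [0,2],
  ∂[0,1,3] = [1,3] − [0,3] + [0,1].
This gives a 6×4 integer matrix of rank 3; reducing to Smith normal form yields diagonal entries (1,1,1).

Computing H_k = (kernel of ∂_k) / (image of ∂_{k+1}):

  H_0: rank C_0 − rank ∂_1 = 4 − 3 = 1, and the invariant factors of ∂_1 are all 1, so H_0 = Z.
  H_1: rank ker ∂_1 − rank ∂_2 = (6 − 3) − 3 = 0, and the invariant factors of ∂_2 are all 1, so H_1 = 0.
  H_2: rank ker ∂_2 − rank ∂_3 = (4 − 3) − 0 = 1, and there is no ∂_3, so H_2 = Z.

H_0 ≅ Z,  H_1 = 0,  H_2 ≅ Z.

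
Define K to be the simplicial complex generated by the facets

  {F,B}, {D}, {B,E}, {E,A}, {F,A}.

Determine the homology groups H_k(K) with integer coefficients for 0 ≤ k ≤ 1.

Take the total order A < B < D < E < F on the vertex set. Then K (dimension 1) consists of the simplices:

  0-simplices (5): A, B, D, E, F
  1-simplices (4): AE, AF, BE, BF

so the chain groups are C_0 ≅ Z^5, C_1 ≅ Z^4.

Boundary ∂_1: C_1 → C_0 maps an edge to its endpoints' difference, ∂[p,q] = q − p.
As a 5×4 matrix over Z this has rank 3, with invariant factors (1,1,1).

Reading off H_k = ker ∂_k / im ∂_{k+1}:

  H_0: rank C_0 − rank ∂_1 = 5 − 3 = 2, and the invariant factors of ∂_1 are all 1, so H_0 ≅ Z^2.
  H_1: rank ker ∂_1 − rank ∂_2 = (4 − 3) − 0 = 1, and there is no ∂_2, so H_1 ≅ Z.

H_0 ≅ Z^2,  H_1 ≅ Z.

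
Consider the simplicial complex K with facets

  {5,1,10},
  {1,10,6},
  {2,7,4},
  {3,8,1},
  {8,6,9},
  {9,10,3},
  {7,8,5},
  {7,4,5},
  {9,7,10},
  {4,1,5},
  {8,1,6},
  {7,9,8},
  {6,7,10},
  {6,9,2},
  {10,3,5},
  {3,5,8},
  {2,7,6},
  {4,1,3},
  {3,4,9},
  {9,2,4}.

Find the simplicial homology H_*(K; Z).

Order the vertices as 1 < 2 < 3 < 4 < 5 < 6 < 7 < 8 < 9 < 10. Listing each simplex with vertices in this order, K has dimension 2 with simplices:

  0-simplices (10): [1], [2], [3], [4], [5], [6], [7], [8], [9], [10]
  1-simplices (30): (30 of them)
  2-simplices (20): (20 of them)

so the chain groups are C_0 ≅ Z^10, C_1 ≅ Z^30, C_2 ≅ Z^20.

Boundary ∂_1: C_1 → C_0 sends each edge [p,q] (with p < q) to q − p.
The 10×30 boundary matrix has rank 9 and Smith normal form diag(1,1,1,1,1,1,1,1,1).

Boundary ∂_2: C_2 → C_1 maps a triangle to the signed sum of its edges. For instance
  ∂[3,4,9] = [4,9] − [3,9] + [3,4],
  ∂[3,5,8] = [5,8] − [3,8] + [3,5].
The resulting 30×20 matrix has rank 20, and its Smith normal form has invariant factors (1,1,1,1,1,1,1,1,1,1,1,1,1,1,1,1,1,1,1,2).

Reading off H_k = ker ∂_k / im ∂_{k+1}:

  H_0: rank C_0 − rank ∂_1 = 10 − 9 = 1, and the invariant factors of ∂_1 are all 1, so H_0 = Z.
  H_1: rank ker ∂_1 − rank ∂_2 = (30 − 9) − 20 = 1, and ∂_2 has invariant factor 2 > 1, so H_1 = Z ⊕ Z/2Z.
  H_2: rank ker ∂_2 − rank ∂_3 = (20 − 20) − 0 = 0, and there is no ∂_3, so H_2 = 0.

(K is a triangulation of the Klein bottle.)

H_0 ≅ Z,  H_1 ≅ Z ⊕ Z/2Z,  H_2 = 0.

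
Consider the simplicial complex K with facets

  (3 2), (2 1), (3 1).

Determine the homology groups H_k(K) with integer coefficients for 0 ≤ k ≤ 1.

Take the total order 1 < 2 < 3 on the vertex set. Then K (dimension 1) consists of the simplices:

  0-simplices (3): [1], [2], [3]
  1-simplices (3): [1,2], [1,3], [2,3]

giving chain groups C_0 ≅ Z^3, C_1 ≅ Z^3.

Boundary ∂_1: C_1 → C_0 is given by ∂[p,q] = [q] − [p]. For instance
  ∂[1,2] = [2] − [1].
This gives a 3×3 integer matrix of rank 2; reducing to Smith normal form yields diagonal entries (1,1).

Computing H_k = (kernel of ∂_k) / (image of ∂_{k+1}):

  H_0: rank C_0 − rank ∂_1 = 3 − 2 = 1, and the invariant factors of ∂_1 are all 1, so H_0 ≅ Z.
  H_1: rank ker ∂_1 − rank ∂_2 = (3 − 2) − 0 = 1, and there is no ∂_2, so H_1 ≅ Z.

(K is a triangulation of the circle S^1.)

H_0 = Z,  H_1 = Z.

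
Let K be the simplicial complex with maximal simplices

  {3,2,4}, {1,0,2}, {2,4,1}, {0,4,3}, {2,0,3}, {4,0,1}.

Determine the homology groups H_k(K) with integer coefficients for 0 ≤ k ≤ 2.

K has 5 vertices, 9 edges, 6 triangles.
rank ∂_0 = 0, rank ∂_1 = 4 ⇒ b_0 = 5 − 0 − 4 = 1; all invariant factors of ∂_1 are 1 so no torsion. So H_0 ≅ Z.
rank ∂_1 = 4, rank ∂_2 = 5 ⇒ b_1 = 9 − 4 − 5 = 0; all invariant factors of ∂_2 are 1 so no torsion. So H_1 ≅ 0.
rank ∂_2 = 5, rank ∂_3 = 0 ⇒ b_2 = 6 − 5 − 0 = 1. So H_2 ≅ Z.

H_0 = Z,  H_1 = 0,  H_2 = Z.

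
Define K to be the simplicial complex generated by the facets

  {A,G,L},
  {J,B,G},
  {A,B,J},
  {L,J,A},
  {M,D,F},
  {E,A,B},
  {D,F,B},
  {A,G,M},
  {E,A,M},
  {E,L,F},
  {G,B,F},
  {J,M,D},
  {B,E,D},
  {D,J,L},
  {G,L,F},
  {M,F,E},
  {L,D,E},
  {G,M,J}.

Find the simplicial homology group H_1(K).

H_1 ≅ Z ⊕ Z_2.

Order the vertices as A < B < D < E < F < G < J < L < M. Listing each simplex with vertices in this order, K has dimension 2 with simplices:

  0-simplices (9): A, B, D, E, F, G, J, L, M
  1-simplices (27): AB, AE, AG, AJ, AL, AM, BD, BE, BF, BG, BJ, DE, DF, DJ, DL, DM, EF, EL, EM, FG, FL, FM, GJ, GL, GM, JL, JM
  2-simplices (18): ABE, ABJ, AEM, AGL, AGM, AJL, BDE, BDF, BFG, BGJ, DEL, DFM, DJL, DJM, EFL, EFM, FGL, GJM

so the chain groups are C_0 ≅ Z^9, C_1 ≅ Z^27, C_2 ≅ Z^18.

Boundary ∂_1: C_1 → C_0 sends each edge [p,q] (with p < q) to q − p. For instance
  ∂AE = E − A.
This gives a 9×27 integer matrix of rank 8; reducing to Smith normal form yields diagonal entries (1,1,1,1,1,1,1,1).

Boundary ∂_2: C_2 → C_1 sends each 2-simplex [p,q,r] to [q,r] − [p,r] + [p,q]. For instance
  ∂AGL = GL − AL + AG,
  ∂BDE = DE − BE + BD.
As a 27×18 matrix over Z this has rank 18, with invariant factors (1,1,1,1,1,1,1,1,1,1,1,1,1,1,1,1,1,2).

Computing H_k = (kernel of ∂_k) / (image of ∂_{k+1}):

  H_1: rank ker ∂_1 − rank ∂_2 = (27 − 8) − 18 = 1, and ∂_2 has invariant factor 2 > 1, so H_1 = Z ⊕ Z_2.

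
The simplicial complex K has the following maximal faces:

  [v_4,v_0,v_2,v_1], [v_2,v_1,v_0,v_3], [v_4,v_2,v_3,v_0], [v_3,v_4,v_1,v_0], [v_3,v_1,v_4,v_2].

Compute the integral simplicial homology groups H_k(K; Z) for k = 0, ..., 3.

Fix the vertex order v_0 < v_1 < v_2 < v_3 < v_4 and write every simplex with vertices in increasing order. Then dim K = 3 and the simplices of K are:

  0-simplices (5): [v_0], [v_1], [v_2], [v_3], [v_4]
  1-simplices (10): [v_0,v_1], [v_0,v_2], [v_0,v_3], [v_0,v_4], [v_1,v_2], [v_1,v_3], [v_1,v_4], [v_2,v_3], [v_2,v_4], [v_3,v_4]
  2-simplices (10): [v_0,v_1,v_2], [v_0,v_1,v_3], [v_0,v_1,v_4], [v_0,v_2,v_3], [v_0,v_2,v_4], [v_0,v_3,v_4], [v_1,v_2,v_3], [v_1,v_2,v_4], [v_1,v_3,v_4], [v_2,v_3,v_4]
  3-simplices (5): [v_0,v_1,v_2,v_3], [v_0,v_1,v_2,v_4], [v_0,v_1,v_3,v_4], [v_0,v_2,v_3,v_4], [v_1,v_2,v_3,v_4]

so the chain groups are C_0 ≅ Z^5, C_1 ≅ Z^10, C_2 ≅ Z^10, C_3 ≅ Z^5.

∂_1: C_1 → C_0 sends each edge [p,q] (with p < q) to q − p.
The 5×10 boundary matrix has rank 4 and Smith normal form diag(1,1,1,1).

The boundary map ∂_2: C_2 → C_1 sends each 2-simplex [p,q,r] to [q,r] − [p,r] + [p,q]. For instance
  ∂[v_1,v_3,v_4] = [v_3,v_4] − [v_1,v_4] + [v_1,v_3],
  ∂[v_1,v_2,v_4] = [v_2,v_4] − [v_1,v_4] + [v_1,v_2].
The 10×10 boundary matrix has rank 6 and Smith normal form diag(1,1,1,1,1,1).

The boundary map ∂_3: C_3 → C_2 sends each 3-simplex σ to the alternating sum Σ_i (−1)^i (σ with its i-th vertex removed). For instance
  ∂[v_0,v_1,v_3,v_4] = [v_1,v_3,v_4] − [v_0,v_3,v_4] + [v_0,v_1,v_4] − [v_0,v_1,v_3],
  ∂[v_1,v_2,v_3,v_4] = [v_2,v_3,v_4] − [v_1,v_3,v_4] + [v_1,v_2,v_4] − [v_1,v_2,v_3].
As a 10×5 matrix over Z this has rank 4, with invariant factors (1,1,1,1).

From H_k ≅ ker(∂_k) / im(∂_{k+1}) we obtain:

  H_0: rank C_0 − rank ∂_1 = 5 − 4 = 1, and the invariant factors of ∂_1 are all 1, so H_0 ≅ Z.
  H_1: rank ker ∂_1 − rank ∂_2 = (10 − 4) − 6 = 0, and the invariant factors of ∂_2 are all 1, so H_1 ≅ 0.
  H_2: rank ker ∂_2 − rank ∂_3 = (10 − 6) − 4 = 0, and the invariant factors of ∂_3 are all 1, so H_2 ≅ 0.
  H_3: rank ker ∂_3 − rank ∂_4 = (5 − 4) − 0 = 1, and there is no ∂_4, so H_3 ≅ Z.

H_0 ≅ Z,  H_1 = 0,  H_2 = 0,  H_3 ≅ Z.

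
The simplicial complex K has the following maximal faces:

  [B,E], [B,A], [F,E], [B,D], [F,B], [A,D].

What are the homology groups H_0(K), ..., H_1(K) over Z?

Take the total order A < B < D < E < F on the vertex set. Then K (dimension 1) consists of the simplices:

  0-simplices (5): A, B, D, E, F
  1-simplices (6): AB, AD, BD, BE, BF, EF

giving chain groups C_0 ≅ Z^5, C_1 ≅ Z^6.

The boundary map ∂_1: C_1 → C_0 sends each edge [p,q] (with p < q) to q − p. For instance
  ∂EF = F − E.
The 5×6 boundary matrix has rank 4 and Smith normal form diag(1,1,1,1).

Now H_k = ker ∂_k / im ∂_{k+1}, so:

  H_0: rank C_0 − rank ∂_1 = 5 − 4 = 1, and the invariant factors of ∂_1 are all 1, so H_0 = Z.
  H_1: rank ker ∂_1 − rank ∂_2 = (6 − 4) − 0 = 2, and there is no ∂_2, so H_1 = Z^2.

(K is a triangulation of a wedge of 2 circles.)

H_0 ≅ Z,  H_1 ≅ Z^2.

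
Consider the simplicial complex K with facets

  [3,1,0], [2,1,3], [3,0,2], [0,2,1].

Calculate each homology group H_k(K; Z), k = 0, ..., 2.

H_0 ≅ Z,  H_1 = 0,  H_2 ≅ Z.

We work with the vertex ordering 0 < 1 < 2 < 3. The simplices of K, each written with vertices in increasing order, are:

  0-simplices (4): [0], [1], [2], [3]
  1-simplices (6): [0,1], [0,2], [0,3], [1,2], [1,3], [2,3]
  2-simplices (4): [0,1,2], [0,1,3], [0,2,3], [1,2,3]

so the chain groups are C_0 ≅ Z^4, C_1 ≅ Z^6, C_2 ≅ Z^4.

Boundary ∂_1: C_1 → C_0 maps an edge to its endpoints' difference, ∂[p,q] = q − p.
As a 4×6 matrix over Z this has rank 3, with invariant factors (1,1,1).

Boundary ∂_2: C_2 → C_1 acts by ∂[p,q,r] = [q,r] − [p,r] + [p,q]. For instance
  ∂[1,2,3] = [2,3] − [1,3] + [1,2],
  ∂[0,1,2] = [1,2] − [0,2] + [0,1].
The 6×4 boundary matrix has rank 3 and Smith normal form diag(1,1,1).

Reading off H_k = ker ∂_k / im ∂_{k+1}:

  H_0: rank C_0 − rank ∂_1 = 4 − 3 = 1, and the invariant factors of ∂_1 are all 1, so H_0 = Z.
  H_1: rank ker ∂_1 − rank ∂_2 = (6 − 3) − 3 = 0, and the invariant factors of ∂_2 are all 1, so H_1 = 0.
  H_2: rank ker ∂_2 − rank ∂_3 = (4 − 3) − 0 = 1, and there is no ∂_3, so H_2 = Z.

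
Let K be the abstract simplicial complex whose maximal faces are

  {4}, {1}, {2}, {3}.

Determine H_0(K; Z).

K has 4 vertices.
rank ∂_0 = 0, rank ∂_1 = 0 ⇒ b_0 = 4 − 0 − 0 = 4. So H_0 ≅ Z^4.

H_0 = Z^4.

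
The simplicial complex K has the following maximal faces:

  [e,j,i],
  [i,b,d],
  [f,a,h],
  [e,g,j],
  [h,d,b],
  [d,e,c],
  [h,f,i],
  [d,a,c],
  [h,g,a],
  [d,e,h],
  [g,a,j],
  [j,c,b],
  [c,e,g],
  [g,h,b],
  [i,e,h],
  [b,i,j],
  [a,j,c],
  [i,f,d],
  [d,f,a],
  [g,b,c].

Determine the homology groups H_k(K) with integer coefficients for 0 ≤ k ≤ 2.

Take the total order a < b < c < d < e < f < g < h < i < j on the vertex set. Then K (dimension 2) consists of the simplices:

  0-simplices (10): a, b, c, d, e, f, g, h, i, j
  1-simplices (30): ac, ad, af, ag, ah, aj, bc, bd, bg, bh, bi, bj, cd, ce, cg, cj, de, df, dh, di, eg, eh, ei, ej, fh, fi, gh, gj, hi, ij
  2-simplices (20): acd, acj, adf, afh, agh, agj, bcg, bcj, bdh, bdi, bgh, bij, cde, ceg, deh, dfi, egj, ehi, eij, fhi

Hence C_0 ≅ Z^10, C_1 ≅ Z^30, C_2 ≅ Z^20.

Boundary ∂_1: C_1 → C_0 sends each edge [p,q] (with p < q) to q − p.
As a 10×30 matrix over Z this has rank 9, with invariant factors (1,1,1,1,1,1,1,1,1).

Boundary ∂_2: C_2 → C_1 acts by ∂[p,q,r] = [q,r] − [p,r] + [p,q]. For instance
  ∂afh = fh − ah + af,
  ∂fhi = hi − fi + fh.
The 30×20 boundary matrix has rank 20 and Smith normal form diag(1,1,1,1,1,1,1,1,1,1,1,1,1,1,1,1,1,1,1,2).

Computing H_k = (kernel of ∂_k) / (image of ∂_{k+1}):

  H_0: rank C_0 − rank ∂_1 = 10 − 9 = 1, and the invariant factors of ∂_1 are all 1, so H_0 ≅ Z.
  H_1: rank ker ∂_1 − rank ∂_2 = (30 − 9) − 20 = 1, and ∂_2 has invariant factor 2 > 1, so H_1 ≅ Z × Z/2.
  H_2: rank ker ∂_2 − rank ∂_3 = (20 − 20) − 0 = 0, and there is no ∂_3, so H_2 ≅ 0.

As a check, the Euler characteristic is 10 − 30 + 20 = 0, which agrees with 1 − 1 + 0 = 0.

H_0 ≅ Z,  H_1 ≅ Z × Z/2,  H_2 = 0.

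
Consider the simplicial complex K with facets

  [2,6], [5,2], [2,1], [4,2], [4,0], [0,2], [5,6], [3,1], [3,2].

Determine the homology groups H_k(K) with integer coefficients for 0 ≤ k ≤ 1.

Take the total order 0 < 1 < 2 < 3 < 4 < 5 < 6 on the vertex set. Then K (dimension 1) consists of the simplices:

  0-simplices (7): [0], [1], [2], [3], [4], [5], [6]
  1-simplices (9): [0,2], [0,4], [1,2], [1,3], [2,3], [2,4], [2,5], [2,6], [5,6]

giving chain groups C_0 ≅ Z^7, C_1 ≅ Z^9.

Boundary ∂_1: C_1 → C_0 is given by ∂[p,q] = [q] − [p].
As a 7×9 matrix over Z this has rank 6, with invariant factors (1,1,1,1,1,1).

Computing H_k = (kernel of ∂_k) / (image of ∂_{k+1}):

  H_0: rank C_0 − rank ∂_1 = 7 − 6 = 1, and the invariant factors of ∂_1 are all 1, so H_0 ≅ Z.
  H_1: rank ker ∂_1 − rank ∂_2 = (9 − 6) − 0 = 3, and there is no ∂_2, so H_1 ≅ Z^3.

H_0 ≅ Z,  H_1 ≅ Z^3.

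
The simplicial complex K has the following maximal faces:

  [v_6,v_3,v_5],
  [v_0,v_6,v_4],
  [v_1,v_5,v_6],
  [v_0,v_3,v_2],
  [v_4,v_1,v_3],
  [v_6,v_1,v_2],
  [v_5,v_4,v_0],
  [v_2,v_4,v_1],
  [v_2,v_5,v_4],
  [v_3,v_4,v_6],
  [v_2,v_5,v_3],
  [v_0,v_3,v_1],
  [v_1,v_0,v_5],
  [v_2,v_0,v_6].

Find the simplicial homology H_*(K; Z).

Order the vertices as v_0 < v_1 < v_2 < v_3 < v_4 < v_5 < v_6. Listing each simplex with vertices in this order, K has dimension 2 with simplices:

  0-simplices (7): [v_0], [v_1], [v_2], [v_3], [v_4], [v_5], [v_6]
  1-simplices (21): (21 of them)
  2-simplices (14): (14 of them)

giving chain groups C_0 ≅ Z^7, C_1 ≅ Z^21, C_2 ≅ Z^14.

∂_1: C_1 → C_0 is given by ∂[p,q] = [q] − [p]. For instance
  ∂[v_0,v_3] = [v_3] − [v_0].
The 7×21 boundary matrix has rank 6 and Smith normal form diag(1,1,1,1,1,1).

The boundary map ∂_2: C_2 → C_1 maps a triangle to the signed sum of its edges. For instance
  ∂[v_0,v_2,v_3] = [v_2,v_3] − [v_0,v_3] + [v_0,v_2],
  ∂[v_1,v_5,v_6] = [v_5,v_6] − [v_1,v_6] + [v_1,v_5].
As a 21×14 matrix over Z this has rank 13, with invariant factors (1,1,1,1,1,1,1,1,1,1,1,1,1).

Computing H_k = (kernel of ∂_k) / (image of ∂_{k+1}):

  H_0: rank C_0 − rank ∂_1 = 7 − 6 = 1, and the invariant factors of ∂_1 are all 1, so H_0 ≅ Z.
  H_1: rank ker ∂_1 − rank ∂_2 = (21 − 6) − 13 = 2, and the invariant factors of ∂_2 are all 1, so H_1 ≅ Z^2.
  H_2: rank ker ∂_2 − rank ∂_3 = (14 − 13) − 0 = 1, and there is no ∂_3, so H_2 ≅ Z.

H_0 = Z,  H_1 = Z^2,  H_2 = Z.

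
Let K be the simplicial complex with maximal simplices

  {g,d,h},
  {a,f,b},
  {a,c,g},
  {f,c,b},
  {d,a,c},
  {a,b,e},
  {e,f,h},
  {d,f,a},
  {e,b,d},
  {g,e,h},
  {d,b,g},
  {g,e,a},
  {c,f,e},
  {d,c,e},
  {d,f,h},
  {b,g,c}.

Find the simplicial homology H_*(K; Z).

Take the total order a < b < c < d < e < f < g < h on the vertex set. Then K (dimension 2) consists of the simplices:

  0-simplices (8): a, b, c, d, e, f, g, h
  1-simplices (24): ab, ac, ad, ae, af, ag, bc, bd, be, bf, bg, cd, ce, cf, cg, de, df, dg, dh, ef, eg, eh, fh, gh
  2-simplices (16): abe, abf, acd, acg, adf, aeg, bcf, bcg, bde, bdg, cde, cef, dfh, dgh, efh, egh

giving chain groups C_0 ≅ Z^8, C_1 ≅ Z^24, C_2 ≅ Z^16.

∂_1: C_1 → C_0 is given by ∂[p,q] = [q] − [p]. For instance
  ∂ag = g − a.
This gives a 8×24 integer matrix of rank 7; reducing to Smith normal form yields diagonal entries (1,1,1,1,1,1,1).

∂_2: C_2 → C_1 acts by ∂[p,q,r] = [q,r] − [p,r] + [p,q]. For instance
  ∂bcg = cg − bg + bc,
  ∂bdg = dg − bg + bd.
The resulting 24×16 matrix has rank 15, and its Smith normal form has invariant factors (1,1,1,1,1,1,1,1,1,1,1,1,1,1,1).

Now H_k = ker ∂_k / im ∂_{k+1}, so:

  H_0: rank C_0 − rank ∂_1 = 8 − 7 = 1, and the invariant factors of ∂_1 are all 1, so H_0 ≅ Z.
  H_1: rank ker ∂_1 − rank ∂_2 = (24 − 7) − 15 = 2, and the invariant factors of ∂_2 are all 1, so H_1 ≅ Z^2.
  H_2: rank ker ∂_2 − rank ∂_3 = (16 − 15) − 0 = 1, and there is no ∂_3, so H_2 ≅ Z.

As a check, the Euler characteristic is 8 − 24 + 16 = 0, which agrees with 1 − 2 + 1 = 0.
(K is a triangulation of the torus T^2.)

H_0 ≅ Z,  H_1 ≅ Z^2,  H_2 ≅ Z.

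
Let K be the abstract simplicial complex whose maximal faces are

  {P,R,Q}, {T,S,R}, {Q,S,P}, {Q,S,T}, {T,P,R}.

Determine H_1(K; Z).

H_1 = Z.

Order the vertices as P < Q < R < S < T. Listing each simplex with vertices in this order, K has dimension 2 with simplices:

  0-simplices (5): P, Q, R, S, T
  1-simplices (10): PQ, PR, PS, PT, QR, QS, QT, RS, RT, ST
  2-simplices (5): PQR, PQS, PRT, QST, RST

Hence C_0 ≅ Z^5, C_1 ≅ Z^10, C_2 ≅ Z^5.

∂_1: C_1 → C_0 sends each edge [p,q] (with p < q) to q − p.
The 5×10 boundary matrix has rank 4 and Smith normal form diag(1,1,1,1).

The boundary map ∂_2: C_2 → C_1 acts by ∂[p,q,r] = [q,r] − [p,r] + [p,q]. For instance
  ∂RST = ST − RT + RS,
  ∂PRT = RT − PT + PR.
The resulting 10×5 matrix has rank 5, and its Smith normal form has invariant factors (1,1,1,1,1).

Now H_k = ker ∂_k / im ∂_{k+1}, so:

  H_1: rank ker ∂_1 − rank ∂_2 = (10 − 4) − 5 = 1, and the invariant factors of ∂_2 are all 1, so H_1 ≅ Z.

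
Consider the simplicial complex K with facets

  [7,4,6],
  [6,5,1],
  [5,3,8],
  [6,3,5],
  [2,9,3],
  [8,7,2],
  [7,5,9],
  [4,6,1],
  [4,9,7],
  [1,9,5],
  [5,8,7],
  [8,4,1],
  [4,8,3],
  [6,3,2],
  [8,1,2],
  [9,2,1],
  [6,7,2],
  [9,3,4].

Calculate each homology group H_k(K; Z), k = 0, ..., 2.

Take the total order 1 < 2 < 3 < 4 < 5 < 6 < 7 < 8 < 9 on the vertex set. Then K (dimension 2) consists of the simplices:

  0-simplices (9): [1], [2], [3], [4], [5], [6], [7], [8], [9]
  1-simplices (27): (27 of them)
  2-simplices (18): [1,2,8], [1,2,9], [1,4,6], [1,4,8], [1,5,6], [1,5,9], [2,3,6], [2,3,9], [2,6,7], [2,7,8], [3,4,8], [3,4,9], [3,5,6], [3,5,8], [4,6,7], [4,7,9], [5,7,8], [5,7,9]

so the chain groups are C_0 ≅ Z^9, C_1 ≅ Z^27, C_2 ≅ Z^18.

The boundary map ∂_1: C_1 → C_0 maps an edge to its endpoints' difference, ∂[p,q] = q − p.
The 9×27 boundary matrix has rank 8 and Smith normal form diag(1,1,1,1,1,1,1,1).

The boundary map ∂_2: C_2 → C_1 maps a triangle to the signed sum of its edges. For instance
  ∂[1,5,6] = [5,6] − [1,6] + [1,5],
  ∂[1,4,8] = [4,8] − [1,8] + [1,4].
The 27×18 boundary matrix has rank 17 and Smith normal form diag(1,1,1,1,1,1,1,1,1,1,1,1,1,1,1,1,1).

From H_k ≅ ker(∂_k) / im(∂_{k+1}) we obtain:

  H_0: rank C_0 − rank ∂_1 = 9 − 8 = 1, and the invariant factors of ∂_1 are all 1, so H_0 ≅ Z.
  H_1: rank ker ∂_1 − rank ∂_2 = (27 − 8) − 17 = 2, and the invariant factors of ∂_2 are all 1, so H_1 ≅ Z^2.
  H_2: rank ker ∂_2 − rank ∂_3 = (18 − 17) − 0 = 1, and there is no ∂_3, so H_2 ≅ Z.

H_0 = Z,  H_1 = Z^2,  H_2 = Z.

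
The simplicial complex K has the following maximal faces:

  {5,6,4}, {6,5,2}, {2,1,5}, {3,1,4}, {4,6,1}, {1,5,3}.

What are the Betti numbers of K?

Order the vertices as 1 < 2 < 3 < 4 < 5 < 6. Listing each simplex with vertices in this order, K has dimension 2 with simplices:

  0-simplices (6): [1], [2], [3], [4], [5], [6]
  1-simplices (12): [1,2], [1,3], [1,4], [1,5], [1,6], [2,5], [2,6], [3,4], [3,5], [4,5], [4,6], [5,6]
  2-simplices (6): [1,2,5], [1,3,4], [1,3,5], [1,4,6], [2,5,6], [4,5,6]

giving chain groups C_0 ≅ Z^6, C_1 ≅ Z^12, C_2 ≅ Z^6.

∂_1: C_1 → C_0 maps an edge to its endpoints' difference, ∂[p,q] = q − p. For instance
  ∂[4,5] = [5] − [4].
As a 6×12 matrix over Z this has rank 5, with invariant factors (1,1,1,1,1).

The boundary map ∂_2: C_2 → C_1 maps a triangle to the signed sum of its edges. For instance
  ∂[1,4,6] = [4,6] − [1,6] + [1,4],
  ∂[4,5,6] = [5,6] − [4,6] + [4,5].
The 12×6 boundary matrix has rank 6 and Smith normal form diag(1,1,1,1,1,1).

Computing H_k = (kernel of ∂_k) / (image of ∂_{k+1}):

  H_0: rank C_0 − rank ∂_1 = 6 − 5 = 1, and the invariant factors of ∂_1 are all 1, so H_0 ≅ Z.
  H_1: rank ker ∂_1 − rank ∂_2 = (12 − 5) − 6 = 1, and the invariant factors of ∂_2 are all 1, so H_1 ≅ Z.
  H_2: rank ker ∂_2 − rank ∂_3 = (6 − 6) − 0 = 0, and there is no ∂_3, so H_2 ≅ 0.

As a check, the Euler characteristic is 6 − 12 + 6 = 0, which agrees with 1 − 1 + 0 = 0.

Hence the Betti numbers are b_0 = 1, b_1 = 1, b_2 = 0.

b_0 = 1, b_1 = 1, b_2 = 0.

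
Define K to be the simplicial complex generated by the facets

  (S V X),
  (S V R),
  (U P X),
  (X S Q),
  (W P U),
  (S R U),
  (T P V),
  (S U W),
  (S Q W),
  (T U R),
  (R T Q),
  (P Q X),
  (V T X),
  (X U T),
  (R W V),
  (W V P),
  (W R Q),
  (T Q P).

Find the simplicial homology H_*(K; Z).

Order the vertices as P < Q < R < S < T < U < V < W < X. Listing each simplex with vertices in this order, K has dimension 2 with simplices:

  0-simplices (9): P, Q, R, S, T, U, V, W, X
  1-simplices (27): PQ, PT, PU, PV, PW, PX, QR, QS, QT, QW, QX, RS, RT, RU, RV, RW, SU, SV, SW, SX, TU, TV, TX, UW, UX, VW, VX
  2-simplices (18): PQT, PQX, PTV, PUW, PUX, PVW, QRT, QRW, QSW, QSX, RSU, RSV, RTU, RVW, SUW, SVX, TUX, TVX

Hence C_0 ≅ Z^9, C_1 ≅ Z^27, C_2 ≅ Z^18.

The boundary map ∂_1: C_1 → C_0 maps an edge to its endpoints' difference, ∂[p,q] = q − p. For instance
  ∂SW = W − S.
As a 9×27 matrix over Z this has rank 8, with invariant factors (1,1,1,1,1,1,1,1).

The boundary map ∂_2: C_2 → C_1 acts by ∂[p,q,r] = [q,r] − [p,r] + [p,q]. For instance
  ∂RVW = VW − RW + RV,
  ∂PTV = TV − PV + PT.
The 27×18 boundary matrix has rank 18 and Smith normal form diag(1,1,1,1,1,1,1,1,1,1,1,1,1,1,1,1,1,2).

From H_k ≅ ker(∂_k) / im(∂_{k+1}) we obtain:

  H_0: rank C_0 − rank ∂_1 = 9 − 8 = 1, and the invariant factors of ∂_1 are all 1, so H_0 ≅ Z.
  H_1: rank ker ∂_1 − rank ∂_2 = (27 − 8) − 18 = 1, and ∂_2 has invariant factor 2 > 1, so H_1 ≅ Z ⊕ Z_2.
  H_2: rank ker ∂_2 − rank ∂_3 = (18 − 18) − 0 = 0, and there is no ∂_3, so H_2 ≅ 0.

(K is a triangulation of the Klein bottle.)

H_0 ≅ Z,  H_1 ≅ Z ⊕ Z_2,  H_2 = 0.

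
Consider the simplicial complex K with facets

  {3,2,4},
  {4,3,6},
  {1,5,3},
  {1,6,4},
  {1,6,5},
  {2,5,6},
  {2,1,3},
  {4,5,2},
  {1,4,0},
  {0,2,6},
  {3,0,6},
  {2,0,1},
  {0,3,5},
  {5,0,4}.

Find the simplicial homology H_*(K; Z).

We work with the vertex ordering 0 < 1 < 2 < 3 < 4 < 5 < 6. The simplices of K, each written with vertices in increasing order, are:

  0-simplices (7): [0], [1], [2], [3], [4], [5], [6]
  1-simplices (21): [0,1], [0,2], [0,3], [0,4], [0,5], [0,6], [1,2], [1,3], [1,4], [1,5], [1,6], [2,3], [2,4], [2,5], [2,6], [3,4], [3,5], [3,6], [4,5], [4,6], [5,6]
  2-simplices (14): [0,1,2], [0,1,4], [0,2,6], [0,3,5], [0,3,6], [0,4,5], [1,2,3], [1,3,5], [1,4,6], [1,5,6], [2,3,4], [2,4,5], [2,5,6], [3,4,6]

Hence C_0 ≅ Z^7, C_1 ≅ Z^21, C_2 ≅ Z^14.

∂_1: C_1 → C_0 sends each edge [p,q] (with p < q) to q − p. For instance
  ∂[4,6] = [6] − [4].
As a 7×21 matrix over Z this has rank 6, with invariant factors (1,1,1,1,1,1).

The boundary map ∂_2: C_2 → C_1 maps a triangle to the signed sum of its edges. For instance
  ∂[0,2,6] = [2,6] − [0,6] + [0,2],
  ∂[0,1,4] = [1,4] − [0,4] + [0,1].
As a 21×14 matrix over Z this has rank 13, with invariant factors (1,1,1,1,1,1,1,1,1,1,1,1,1).

Computing H_k = (kernel of ∂_k) / (image of ∂_{k+1}):

  H_0: rank C_0 − rank ∂_1 = 7 − 6 = 1, and the invariant factors of ∂_1 are all 1, so H_0 ≅ Z.
  H_1: rank ker ∂_1 − rank ∂_2 = (21 − 6) − 13 = 2, and the invariant factors of ∂_2 are all 1, so H_1 ≅ Z^2.
  H_2: rank ker ∂_2 − rank ∂_3 = (14 − 13) − 0 = 1, and there is no ∂_3, so H_2 ≅ Z.

As a check, the Euler characteristic is 7 − 21 + 14 = 0, which agrees with 1 − 2 + 1 = 0.

H_0 = Z,  H_1 = Z^2,  H_2 = Z.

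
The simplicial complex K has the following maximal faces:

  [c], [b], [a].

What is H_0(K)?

H_0 = Z^3.

K has 3 vertices.
rank ∂_0 = 0, rank ∂_1 = 0 ⇒ b_0 = 3 − 0 − 0 = 3. So H_0 ≅ Z^3.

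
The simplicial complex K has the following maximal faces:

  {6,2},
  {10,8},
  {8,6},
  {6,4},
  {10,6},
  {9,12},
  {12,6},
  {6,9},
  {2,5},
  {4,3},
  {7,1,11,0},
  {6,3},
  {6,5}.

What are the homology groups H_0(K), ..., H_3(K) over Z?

Order the vertices as 0 < 1 < 2 < 3 < 4 < 5 < 6 < 7 < 8 < 9 < 10 < 11 < 12. Listing each simplex with vertices in this order, K has dimension 3 with simplices:

  0-simplices (13): [0], [1], [2], [3], [4], [5], [6], [7], [8], [9], [10], [11], [12]
  1-simplices (18): [0,1], [0,7], [0,11], [1,7], [1,11], [2,5], [2,6], [3,4], [3,6], [4,6], [5,6], [6,8], [6,9], [6,10], [6,12], [7,11], [8,10], [9,12]
  2-simplices (4): [0,1,7], [0,1,11], [0,7,11], [1,7,11]
  3-simplices (1): [0,1,7,11]

Hence C_0 ≅ Z^13, C_1 ≅ Z^18, C_2 ≅ Z^4, C_3 ≅ Z^1.

The boundary map ∂_1: C_1 → C_0 is given by ∂[p,q] = [q] − [p].
As a 13×18 matrix over Z this has rank 11, with invariant factors (1,1,1,1,1,1,1,1,1,1,1).

Boundary ∂_2: C_2 → C_1 sends each 2-simplex [p,q,r] to [q,r] − [p,r] + [p,q]. For instance
  ∂[0,1,7] = [1,7] − [0,7] + [0,1],
  ∂[0,7,11] = [7,11] − [0,11] + [0,7].
As a 18×4 matrix over Z this has rank 3, with invariant factors (1,1,1).

∂_3: C_3 → C_2 sends each 3-simplex σ to the alternating sum Σ_i (−1)^i (σ with its i-th vertex removed). For instance
  ∂[0,1,7,11] = [1,7,11] − [0,7,11] + [0,1,11] − [0,1,7].
The resulting 4×1 matrix has rank 1, and its Smith normal form has invariant factors (1).

Now H_k = ker ∂_k / im ∂_{k+1}, so:

  H_0: rank C_0 − rank ∂_1 = 13 − 11 = 2, and the invariant factors of ∂_1 are all 1, so H_0 ≅ Z^2.
  H_1: rank ker ∂_1 − rank ∂_2 = (18 − 11) − 3 = 4, and the invariant factors of ∂_2 are all 1, so H_1 ≅ Z^4.
  H_2: rank ker ∂_2 − rank ∂_3 = (4 − 3) − 1 = 0, and the invariant factors of ∂_3 are all 1, so H_2 ≅ 0.
  H_3: rank ker ∂_3 − rank ∂_4 = (1 − 1) − 0 = 0, and there is no ∂_4, so H_3 ≅ 0.

As a check, the Euler characteristic is 13 − 18 + 4 − 1 = -2, which agrees with 2 − 4 + 0 − 0 = -2.

H_0 = Z^2,  H_1 = Z^4,  H_2 = 0,  H_3 = 0.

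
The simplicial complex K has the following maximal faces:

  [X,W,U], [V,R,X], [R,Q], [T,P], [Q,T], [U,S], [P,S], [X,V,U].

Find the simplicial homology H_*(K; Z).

H_0 = Z,  H_1 = Z,  H_2 = 0.

Order the vertices as P < Q < R < S < T < U < V < W < X. Listing each simplex with vertices in this order, K has dimension 2 with simplices:

  0-simplices (9): P, Q, R, S, T, U, V, W, X
  1-simplices (12): PS, PT, QR, QT, RV, RX, SU, UV, UW, UX, VX, WX
  2-simplices (3): RVX, UVX, UWX

Hence C_0 ≅ Z^9, C_1 ≅ Z^12, C_2 ≅ Z^3.

The boundary map ∂_1: C_1 → C_0 sends each edge [p,q] (with p < q) to q − p. For instance
  ∂SU = U − S.
The resulting 9×12 matrix has rank 8, and its Smith normal form has invariant factors (1,1,1,1,1,1,1,1).

Boundary ∂_2: C_2 → C_1 maps a triangle to the signed sum of its edges. For instance
  ∂UVX = VX − UX + UV,
  ∂UWX = WX − UX + UW.
The resulting 12×3 matrix has rank 3, and its Smith normal form has invariant factors (1,1,1).

Computing H_k = (kernel of ∂_k) / (image of ∂_{k+1}):

  H_0: rank C_0 − rank ∂_1 = 9 − 8 = 1, and the invariant factors of ∂_1 are all 1, so H_0 = Z.
  H_1: rank ker ∂_1 − rank ∂_2 = (12 − 8) − 3 = 1, and the invariant factors of ∂_2 are all 1, so H_1 = Z.
  H_2: rank ker ∂_2 − rank ∂_3 = (3 − 3) − 0 = 0, and there is no ∂_3, so H_2 = 0.

As a check, the Euler characteristic is 9 − 12 + 3 = 0, which agrees with 1 − 1 + 0 = 0.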